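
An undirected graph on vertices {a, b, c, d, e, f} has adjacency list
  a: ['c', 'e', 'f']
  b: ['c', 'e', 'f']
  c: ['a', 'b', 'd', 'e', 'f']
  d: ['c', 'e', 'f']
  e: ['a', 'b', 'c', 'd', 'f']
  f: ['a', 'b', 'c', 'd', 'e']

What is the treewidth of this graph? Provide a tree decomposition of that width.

Treewidth 3.
Bags: B1 = {c, d, e, f}  B2 = {b, c, e, f}  B3 = {a, c, e, f}
Tree: B1–B2, B2–B3

Each bag holds 4 vertices, so the decomposition has width 3, which upper-bounds the treewidth. For the lower bound, the 4 vertices {c, d, e, f} are pairwise adjacent, and any tree decomposition puts a clique entirely inside one bag — forcing width ≥ 3. Hence tw(G) = 3 exactly.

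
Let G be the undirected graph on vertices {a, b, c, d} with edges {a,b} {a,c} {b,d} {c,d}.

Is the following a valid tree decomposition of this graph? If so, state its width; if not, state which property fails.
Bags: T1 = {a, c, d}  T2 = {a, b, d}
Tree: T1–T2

Yes; width 2.

Vertex coverage: the bags together contain {a, b, c, d}, the full vertex set. Edge coverage: each edge of G has both endpoints in at least one bag. Running intersection: for every vertex, the bags containing it form a connected subtree. All three properties hold, so this is a valid tree decomposition of width max|bag| − 1 = 2, and hence tw(G) ≤ 2.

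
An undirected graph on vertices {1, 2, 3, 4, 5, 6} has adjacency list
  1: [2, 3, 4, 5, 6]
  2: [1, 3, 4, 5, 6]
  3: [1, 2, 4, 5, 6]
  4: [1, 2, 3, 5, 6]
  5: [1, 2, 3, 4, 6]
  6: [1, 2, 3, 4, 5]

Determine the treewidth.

A width-5 tree decomposition is:
Bags: B1 = {1, 2, 3, 4, 5, 6}
Tree: (single bag)
A single bag containing all 6 vertices is trivially a valid decomposition of width 5. For the lower bound, the 6 vertices {1, 2, 3, 4, 5, 6} are pairwise adjacent, and any tree decomposition puts a clique entirely inside one bag — forcing width ≥ 5. The upper and lower bounds meet at 5, so that is the treewidth.

5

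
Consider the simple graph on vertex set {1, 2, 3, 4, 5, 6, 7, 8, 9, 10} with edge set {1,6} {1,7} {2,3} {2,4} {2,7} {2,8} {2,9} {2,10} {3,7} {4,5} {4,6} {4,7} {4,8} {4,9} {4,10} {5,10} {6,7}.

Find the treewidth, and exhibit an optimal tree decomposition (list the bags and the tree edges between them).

Every bag has size at most 3, so the width is 3 − 1 = 2 and tw(G) ≤ 2. Conversely, {1, 6, 7} is a clique of size 3, and the vertices of any clique must share a bag in every tree decomposition; so some bag has ≥ 3 vertices and tw(G) ≥ 2. Hence tw(G) = 2 exactly.

Treewidth 2.
One such decomposition:
Bags: B1 = {2, 4, 7}  B2 = {2, 4, 10}  B3 = {4, 6, 7}  B4 = {2, 4, 9}  B5 = {2, 4, 8}  B6 = {1, 6, 7}  B7 = {4, 5, 10}  B8 = {2, 3, 7}
Tree: B1–B2, B1–B3, B1–B4, B2–B5, B3–B6, B2–B7, B1–B8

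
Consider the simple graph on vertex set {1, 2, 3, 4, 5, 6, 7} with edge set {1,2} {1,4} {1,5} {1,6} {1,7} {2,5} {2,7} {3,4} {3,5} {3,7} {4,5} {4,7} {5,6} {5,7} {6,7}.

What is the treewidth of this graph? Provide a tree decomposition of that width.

Every bag has size at most 4, so the width is 4 − 1 = 3 and tw(G) ≤ 3. On the other hand G contains the 4-clique {1, 2, 5, 7}. A clique must lie in a single bag of any decomposition, so no decomposition can have width below 3. Combining the bounds, tw(G) = 3.

Treewidth 3.
Bags: B1 = {1, 5, 6, 7}  B2 = {1, 2, 5, 7}  B3 = {1, 4, 5, 7}  B4 = {3, 4, 5, 7}
Tree: B1–B2, B1–B3, B3–B4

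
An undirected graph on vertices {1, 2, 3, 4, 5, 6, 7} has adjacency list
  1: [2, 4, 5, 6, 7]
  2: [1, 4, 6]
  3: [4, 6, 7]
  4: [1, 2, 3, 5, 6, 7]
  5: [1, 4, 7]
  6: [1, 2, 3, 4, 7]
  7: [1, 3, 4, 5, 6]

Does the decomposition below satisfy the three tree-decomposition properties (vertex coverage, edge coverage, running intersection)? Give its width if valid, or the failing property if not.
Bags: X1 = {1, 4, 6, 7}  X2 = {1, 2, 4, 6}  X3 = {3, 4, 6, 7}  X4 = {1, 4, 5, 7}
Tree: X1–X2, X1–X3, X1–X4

Checking the three conditions: (i) the bags cover all of {1, 2, 3, 4, 5, 6, 7}; (ii) for each edge, some bag contains both endpoints; (iii) the bags containing any fixed vertex form a subtree. All hold, so the decomposition is valid with width 4 − 1 = 3.

Yes; width 3.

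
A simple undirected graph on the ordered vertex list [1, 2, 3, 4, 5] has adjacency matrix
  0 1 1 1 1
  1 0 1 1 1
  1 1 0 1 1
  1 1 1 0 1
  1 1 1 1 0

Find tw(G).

A width-4 tree decomposition is:
Bags: B1 = {1, 2, 3, 4, 5}
Tree: (single bag)
A single bag containing all 5 vertices is trivially a valid decomposition of width 4. Conversely, {1, 2, 3, 4, 5} is a clique of size 5, and the vertices of any clique must share a bag in every tree decomposition; so some bag has ≥ 5 vertices and tw(G) ≥ 4. Hence tw(G) = 4 exactly.

4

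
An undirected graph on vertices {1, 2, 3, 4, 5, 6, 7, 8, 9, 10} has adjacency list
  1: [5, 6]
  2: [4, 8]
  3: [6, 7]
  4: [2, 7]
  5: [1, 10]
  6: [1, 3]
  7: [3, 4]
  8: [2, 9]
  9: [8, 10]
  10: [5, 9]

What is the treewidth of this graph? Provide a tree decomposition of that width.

The largest bag has 3 vertices, giving width 2; this decomposition certifies tw(G) ≤ 2. The edges 9–10–5–1–6–3–7–4–2–8–9 form a cycle, so G is not a tree and its treewidth is at least 2. Hence tw(G) = 2 exactly.

Treewidth 2.
Bags: B1 = {5, 9, 10}  B2 = {1, 5, 9}  B3 = {1, 6, 9}  B4 = {3, 6, 9}  B5 = {3, 7, 9}  B6 = {4, 7, 9}  B7 = {2, 4, 9}  B8 = {2, 8, 9}
Tree: B1–B2, B2–B3, B3–B4, B4–B5, B5–B6, B6–B7, B7–B8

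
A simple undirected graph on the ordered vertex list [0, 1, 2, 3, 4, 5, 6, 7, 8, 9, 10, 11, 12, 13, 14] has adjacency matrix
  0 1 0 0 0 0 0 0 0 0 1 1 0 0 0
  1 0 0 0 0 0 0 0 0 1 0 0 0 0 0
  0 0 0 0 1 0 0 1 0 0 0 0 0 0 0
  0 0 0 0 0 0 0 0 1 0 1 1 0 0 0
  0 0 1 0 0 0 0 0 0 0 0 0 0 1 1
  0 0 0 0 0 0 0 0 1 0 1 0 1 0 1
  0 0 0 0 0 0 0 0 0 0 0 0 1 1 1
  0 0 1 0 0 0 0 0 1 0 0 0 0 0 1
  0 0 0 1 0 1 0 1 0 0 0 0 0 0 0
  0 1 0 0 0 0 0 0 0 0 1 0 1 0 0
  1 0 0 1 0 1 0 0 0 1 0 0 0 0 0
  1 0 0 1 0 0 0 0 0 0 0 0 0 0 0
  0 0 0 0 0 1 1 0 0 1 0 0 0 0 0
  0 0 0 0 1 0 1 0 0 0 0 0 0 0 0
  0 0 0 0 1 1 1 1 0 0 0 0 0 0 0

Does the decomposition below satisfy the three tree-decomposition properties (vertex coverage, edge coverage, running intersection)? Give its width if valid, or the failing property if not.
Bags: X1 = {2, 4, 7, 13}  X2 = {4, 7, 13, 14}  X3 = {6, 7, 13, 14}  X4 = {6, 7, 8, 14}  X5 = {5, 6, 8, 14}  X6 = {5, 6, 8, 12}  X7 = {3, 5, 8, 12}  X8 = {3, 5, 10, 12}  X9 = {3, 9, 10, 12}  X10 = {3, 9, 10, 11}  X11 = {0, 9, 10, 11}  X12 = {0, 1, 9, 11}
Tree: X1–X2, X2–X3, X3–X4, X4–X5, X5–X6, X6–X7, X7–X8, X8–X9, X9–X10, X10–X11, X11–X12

Yes; width 3.

Every vertex of G appears in some bag (union = {0, 1, 2, 3, 4, 5, 6, 7, 8, 9, 10, 11, 12, 13, 14}); every edge is covered by a bag; and for each vertex v the set of bags containing v is connected in the bag tree. The decomposition is therefore valid. The largest bag has 4 vertices, so the width is 3.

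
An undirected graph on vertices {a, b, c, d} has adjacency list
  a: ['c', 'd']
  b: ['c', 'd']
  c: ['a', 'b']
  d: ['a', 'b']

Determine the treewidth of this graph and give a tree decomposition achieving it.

Treewidth 2.
Bags: B1 = {a, b, d}  B2 = {a, b, c}
Tree: B1–B2

Each bag holds 3 vertices, so the decomposition has width 2, which upper-bounds the treewidth. Since b–d–a–c–b is a cycle in G, G is not acyclic. Forests are exactly the graphs of treewidth ≤ 1, so tw(G) ≥ 2. Combining the bounds, tw(G) = 2.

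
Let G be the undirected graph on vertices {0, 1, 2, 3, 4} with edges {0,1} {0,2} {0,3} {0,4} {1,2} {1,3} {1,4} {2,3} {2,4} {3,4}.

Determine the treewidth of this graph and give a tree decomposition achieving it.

With just one bag of size 5, the width is 5 − 1 = 4, so tw(G) ≤ 4. On the other hand G contains the 5-clique {0, 1, 2, 3, 4}. A clique must lie in a single bag of any decomposition, so no decomposition can have width below 4. The upper and lower bounds meet at 4, so that is the treewidth.

Treewidth 4.
Bags: B1 = {0, 1, 2, 3, 4}
Tree: (single bag)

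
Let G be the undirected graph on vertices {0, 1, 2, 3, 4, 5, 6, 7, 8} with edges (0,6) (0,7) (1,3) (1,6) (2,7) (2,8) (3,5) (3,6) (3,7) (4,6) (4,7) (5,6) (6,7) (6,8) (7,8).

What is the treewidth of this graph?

A width-2 tree decomposition is:
Bags: B1 = {3, 6, 7}  B2 = {6, 7, 8}  B3 = {4, 6, 7}  B4 = {0, 6, 7}  B5 = {3, 5, 6}  B6 = {2, 7, 8}  B7 = {1, 3, 6}
Tree: B1–B2, B2–B3, B1–B4, B1–B5, B2–B6, B1–B7
The largest bag has 3 vertices, giving width 2; this decomposition certifies tw(G) ≤ 2. For the lower bound, the 3 vertices {2, 7, 8} are pairwise adjacent, and any tree decomposition puts a clique entirely inside one bag — forcing width ≥ 2. Therefore the treewidth is 2.

2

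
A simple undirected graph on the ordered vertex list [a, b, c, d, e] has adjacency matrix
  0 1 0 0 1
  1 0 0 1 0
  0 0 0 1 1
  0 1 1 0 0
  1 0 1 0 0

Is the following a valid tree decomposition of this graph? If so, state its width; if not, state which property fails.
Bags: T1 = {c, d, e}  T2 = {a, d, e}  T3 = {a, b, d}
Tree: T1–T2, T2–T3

Every vertex of G appears in some bag (union = {a, b, c, d, e}); every edge is covered by a bag; and for each vertex v the set of bags containing v is connected in the bag tree. The decomposition is therefore valid. The largest bag has 3 vertices, so the width is 2.

Yes; width 2.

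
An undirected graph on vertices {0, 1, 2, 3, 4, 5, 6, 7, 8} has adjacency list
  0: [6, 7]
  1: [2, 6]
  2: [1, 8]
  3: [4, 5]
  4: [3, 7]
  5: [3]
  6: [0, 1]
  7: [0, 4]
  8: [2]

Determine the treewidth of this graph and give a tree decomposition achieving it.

Treewidth 1.
One optimal decomposition is:
Bags: B1 = {3, 5}  B2 = {3, 4}  B3 = {4, 7}  B4 = {0, 7}  B5 = {0, 6}  B6 = {1, 6}  B7 = {1, 2}  B8 = {2, 8}
Tree: B1–B2, B2–B3, B3–B4, B4–B5, B5–B6, B6–B7, B7–B8

Every bag has size at most 2, so the width is 2 − 1 = 1 and tw(G) ≤ 1. Any graph with an edge has treewidth ≥ 1, and G has the edge 5–3. The upper and lower bounds meet at 1, so that is the treewidth.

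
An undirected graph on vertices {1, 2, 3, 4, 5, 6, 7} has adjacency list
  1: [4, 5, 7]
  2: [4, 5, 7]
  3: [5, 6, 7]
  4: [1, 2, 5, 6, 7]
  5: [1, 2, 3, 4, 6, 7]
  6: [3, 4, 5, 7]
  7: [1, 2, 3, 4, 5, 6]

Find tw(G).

A width-3 tree decomposition is:
Bags: B1 = {1, 4, 5, 7}  B2 = {4, 5, 6, 7}  B3 = {3, 5, 6, 7}  B4 = {2, 4, 5, 7}
Tree: B1–B2, B2–B3, B1–B4
The largest bag has 4 vertices, giving width 3; this decomposition certifies tw(G) ≤ 3. For the lower bound, the 4 vertices {3, 5, 6, 7} are pairwise adjacent, and any tree decomposition puts a clique entirely inside one bag — forcing width ≥ 3. The upper and lower bounds meet at 3, so that is the treewidth.

3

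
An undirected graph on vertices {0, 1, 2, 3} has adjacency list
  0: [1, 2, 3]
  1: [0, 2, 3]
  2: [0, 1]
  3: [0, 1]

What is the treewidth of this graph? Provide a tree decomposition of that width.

Treewidth 2.
One such decomposition:
Bags: B1 = {0, 1, 2}  B2 = {0, 1, 3}
Tree: B1–B2

Every bag has size at most 3, so the width is 3 − 1 = 2 and tw(G) ≤ 2. On the other hand G contains the 3-clique {0, 1, 2}. A clique must lie in a single bag of any decomposition, so no decomposition can have width below 2. Hence tw(G) = 2 exactly.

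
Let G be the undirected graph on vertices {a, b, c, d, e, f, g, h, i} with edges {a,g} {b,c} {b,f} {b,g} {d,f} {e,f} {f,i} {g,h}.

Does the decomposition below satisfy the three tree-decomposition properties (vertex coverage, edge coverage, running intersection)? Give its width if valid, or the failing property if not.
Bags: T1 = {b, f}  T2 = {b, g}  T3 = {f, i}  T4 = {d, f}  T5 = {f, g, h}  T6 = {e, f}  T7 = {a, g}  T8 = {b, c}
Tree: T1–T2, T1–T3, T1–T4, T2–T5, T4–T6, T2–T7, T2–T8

A tree decomposition must satisfy three properties: every vertex lies in some bag; for every edge, both endpoints lie together in some bag; and for every vertex, the bags containing it form a connected subtree. Here bags containing vertex f are not connected in the tree, so the decomposition is invalid.

No — bags containing vertex f are not connected in the tree.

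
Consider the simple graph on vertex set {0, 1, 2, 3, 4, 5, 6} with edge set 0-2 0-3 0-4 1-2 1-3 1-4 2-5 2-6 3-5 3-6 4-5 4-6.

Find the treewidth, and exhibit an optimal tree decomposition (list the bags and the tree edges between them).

The largest bag has 4 vertices, giving width 3; this decomposition certifies tw(G) ≤ 3. For the lower bound: the 4 vertex sets {1,2}, {0,4}, {3}, {5} are disjoint, each induces a connected subgraph, and every pair is joined by at least one edge of G. Contracting each set to a single vertex therefore yields K_{4} as a minor, and since treewidth is minor-monotone, tw(G) ≥ tw(K_{4}) = 3. Therefore the treewidth is 3.

Treewidth 3.
Bags: B1 = {1, 2, 3, 4}  B2 = {0, 2, 3, 4}  B3 = {2, 3, 4, 5}  B4 = {2, 3, 4, 6}
Tree: B1–B2, B2–B3, B3–B4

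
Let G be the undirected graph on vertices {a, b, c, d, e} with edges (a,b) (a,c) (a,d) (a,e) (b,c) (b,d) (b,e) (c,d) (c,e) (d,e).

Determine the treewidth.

4

A width-4 tree decomposition is:
Bags: B1 = {a, b, c, d, e}
Tree: (single bag)
With just one bag of size 5, the width is 5 − 1 = 4, so tw(G) ≤ 4. On the other hand G contains the 5-clique {a, b, c, d, e}. A clique must lie in a single bag of any decomposition, so no decomposition can have width below 4. Hence tw(G) = 4 exactly.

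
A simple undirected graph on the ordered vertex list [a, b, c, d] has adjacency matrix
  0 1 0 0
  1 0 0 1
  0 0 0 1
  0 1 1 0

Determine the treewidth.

1

A width-1 tree decomposition is:
Bags: B1 = {b, d}  B2 = {c, d}  B3 = {a, b}
Tree: B1–B2, B1–B3
Each bag holds 2 vertices, so the decomposition has width 1, which upper-bounds the treewidth. Since G has at least one edge (e.g. b–d), it is not an edgeless graph, so tw(G) ≥ 1. The upper and lower bounds meet at 1, so that is the treewidth.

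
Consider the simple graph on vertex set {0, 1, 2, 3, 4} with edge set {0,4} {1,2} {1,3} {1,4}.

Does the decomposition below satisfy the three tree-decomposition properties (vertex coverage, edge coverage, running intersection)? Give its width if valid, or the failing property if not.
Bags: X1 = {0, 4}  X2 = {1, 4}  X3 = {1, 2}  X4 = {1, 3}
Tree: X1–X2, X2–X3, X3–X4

Yes; width 1.

Every vertex of G appears in some bag (union = {0, 1, 2, 3, 4}); every edge is covered by a bag; and for each vertex v the set of bags containing v is connected in the bag tree. The decomposition is therefore valid. The largest bag has 2 vertices, so the width is 1.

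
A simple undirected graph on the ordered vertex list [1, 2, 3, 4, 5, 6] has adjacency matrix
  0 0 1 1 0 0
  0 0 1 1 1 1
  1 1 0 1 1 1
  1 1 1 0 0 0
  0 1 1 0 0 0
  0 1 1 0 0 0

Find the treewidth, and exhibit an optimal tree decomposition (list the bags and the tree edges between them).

Every bag has size at most 3, so the width is 3 − 1 = 2 and tw(G) ≤ 2. For the lower bound, the 3 vertices {1, 3, 4} are pairwise adjacent, and any tree decomposition puts a clique entirely inside one bag — forcing width ≥ 2. The upper and lower bounds meet at 2, so that is the treewidth.

Treewidth 2.
One optimal decomposition is:
Bags: B1 = {2, 3, 5}  B2 = {2, 3, 4}  B3 = {1, 3, 4}  B4 = {2, 3, 6}
Tree: B1–B2, B2–B3, B1–B4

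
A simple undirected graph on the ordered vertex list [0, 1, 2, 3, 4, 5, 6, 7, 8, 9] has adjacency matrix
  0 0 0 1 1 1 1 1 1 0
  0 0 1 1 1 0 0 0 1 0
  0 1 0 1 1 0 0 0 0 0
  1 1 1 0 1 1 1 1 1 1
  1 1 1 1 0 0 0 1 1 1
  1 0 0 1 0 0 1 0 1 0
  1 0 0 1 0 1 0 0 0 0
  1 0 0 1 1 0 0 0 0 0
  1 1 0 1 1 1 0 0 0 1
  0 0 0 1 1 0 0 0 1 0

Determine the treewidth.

3

A width-3 tree decomposition is:
Bags: B1 = {0, 3, 4, 8}  B2 = {0, 3, 5, 8}  B3 = {3, 4, 8, 9}  B4 = {1, 3, 4, 8}  B5 = {0, 3, 5, 6}  B6 = {1, 2, 3, 4}  B7 = {0, 3, 4, 7}
Tree: B1–B2, B1–B3, B3–B4, B2–B5, B4–B6, B1–B7
The largest bag has 4 vertices, giving width 3; this decomposition certifies tw(G) ≤ 3. Conversely, {0, 3, 4, 8} is a clique of size 4, and the vertices of any clique must share a bag in every tree decomposition; so some bag has ≥ 4 vertices and tw(G) ≥ 3. Hence tw(G) = 3 exactly.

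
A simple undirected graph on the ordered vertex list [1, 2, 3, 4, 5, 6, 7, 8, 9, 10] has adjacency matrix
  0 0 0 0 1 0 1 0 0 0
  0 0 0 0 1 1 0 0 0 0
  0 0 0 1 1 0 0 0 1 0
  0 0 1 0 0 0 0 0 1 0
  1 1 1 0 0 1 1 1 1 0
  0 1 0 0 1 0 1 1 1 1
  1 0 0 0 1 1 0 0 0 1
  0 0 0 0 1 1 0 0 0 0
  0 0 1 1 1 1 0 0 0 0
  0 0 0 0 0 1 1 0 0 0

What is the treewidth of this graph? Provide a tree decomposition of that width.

Treewidth 2.
One optimal decomposition is:
Bags: B1 = {5, 6, 7}  B2 = {5, 6, 9}  B3 = {3, 5, 9}  B4 = {6, 7, 10}  B5 = {5, 6, 8}  B6 = {1, 5, 7}  B7 = {2, 5, 6}  B8 = {3, 4, 9}
Tree: B1–B2, B2–B3, B1–B4, B2–B5, B1–B6, B1–B7, B3–B8

Every bag has size at most 3, so the width is 3 − 1 = 2 and tw(G) ≤ 2. Conversely, {6, 7, 10} is a clique of size 3, and the vertices of any clique must share a bag in every tree decomposition; so some bag has ≥ 3 vertices and tw(G) ≥ 2. Therefore the treewidth is 2.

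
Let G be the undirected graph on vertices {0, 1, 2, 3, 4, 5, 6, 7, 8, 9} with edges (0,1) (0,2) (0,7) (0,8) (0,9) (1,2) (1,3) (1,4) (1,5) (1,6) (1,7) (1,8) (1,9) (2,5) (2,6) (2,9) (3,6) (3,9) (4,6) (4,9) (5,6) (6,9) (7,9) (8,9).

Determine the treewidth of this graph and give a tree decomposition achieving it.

Treewidth 3.
One such decomposition:
Bags: B1 = {0, 1, 2, 9}  B2 = {1, 2, 6, 9}  B3 = {0, 1, 8, 9}  B4 = {1, 3, 6, 9}  B5 = {1, 4, 6, 9}  B6 = {1, 2, 5, 6}  B7 = {0, 1, 7, 9}
Tree: B1–B2, B1–B3, B2–B4, B4–B5, B2–B6, B1–B7

The largest bag has 4 vertices, giving width 3; this decomposition certifies tw(G) ≤ 3. For the lower bound, the 4 vertices {0, 1, 8, 9} are pairwise adjacent, and any tree decomposition puts a clique entirely inside one bag — forcing width ≥ 3. Hence tw(G) = 3 exactly.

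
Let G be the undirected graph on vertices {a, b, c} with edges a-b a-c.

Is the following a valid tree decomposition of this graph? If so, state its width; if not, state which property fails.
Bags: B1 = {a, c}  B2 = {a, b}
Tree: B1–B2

Yes; width 1.

Vertex coverage: the bags together contain {a, b, c}, the full vertex set. Edge coverage: each edge of G has both endpoints in at least one bag. Running intersection: for every vertex, the bags containing it form a connected subtree. All three properties hold, so this is a valid tree decomposition of width max|bag| − 1 = 1, and hence tw(G) ≤ 1.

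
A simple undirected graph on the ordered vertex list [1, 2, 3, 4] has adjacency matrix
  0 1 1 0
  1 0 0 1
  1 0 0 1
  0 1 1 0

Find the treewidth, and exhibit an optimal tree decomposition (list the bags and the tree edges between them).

Treewidth 2.
One such decomposition:
Bags: B1 = {2, 3, 4}  B2 = {1, 2, 3}
Tree: B1–B2

The largest bag has 3 vertices, giving width 2; this decomposition certifies tw(G) ≤ 2. Since 2–4–3–1–2 is a cycle in G, G is not acyclic. Forests are exactly the graphs of treewidth ≤ 1, so tw(G) ≥ 2. The upper and lower bounds meet at 2, so that is the treewidth.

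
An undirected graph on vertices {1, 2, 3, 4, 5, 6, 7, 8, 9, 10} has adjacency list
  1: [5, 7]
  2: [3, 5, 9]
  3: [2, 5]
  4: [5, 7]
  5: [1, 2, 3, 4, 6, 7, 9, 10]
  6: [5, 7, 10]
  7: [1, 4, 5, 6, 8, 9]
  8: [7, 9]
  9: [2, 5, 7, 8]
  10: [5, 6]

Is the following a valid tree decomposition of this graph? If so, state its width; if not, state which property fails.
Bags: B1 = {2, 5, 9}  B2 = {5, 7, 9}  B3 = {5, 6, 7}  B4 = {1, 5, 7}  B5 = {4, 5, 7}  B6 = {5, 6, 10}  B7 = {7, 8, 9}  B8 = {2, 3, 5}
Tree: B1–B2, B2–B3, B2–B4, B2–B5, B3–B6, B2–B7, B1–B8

Yes; width 2.

Checking the three conditions: (i) the bags cover all of {1, 2, 3, 4, 5, 6, 7, 8, 9, 10}; (ii) for each edge, some bag contains both endpoints; (iii) the bags containing any fixed vertex form a subtree. All hold, so the decomposition is valid with width 3 − 1 = 2.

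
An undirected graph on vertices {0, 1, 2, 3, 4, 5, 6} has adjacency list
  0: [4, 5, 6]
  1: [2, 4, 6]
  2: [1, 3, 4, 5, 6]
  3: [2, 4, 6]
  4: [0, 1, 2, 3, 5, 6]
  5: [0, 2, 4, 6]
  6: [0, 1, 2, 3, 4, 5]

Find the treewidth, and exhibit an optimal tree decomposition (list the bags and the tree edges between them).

Every bag has size at most 4, so the width is 4 − 1 = 3 and tw(G) ≤ 3. For the lower bound, the 4 vertices {0, 4, 5, 6} are pairwise adjacent, and any tree decomposition puts a clique entirely inside one bag — forcing width ≥ 3. The upper and lower bounds meet at 3, so that is the treewidth.

Treewidth 3.
One such decomposition:
Bags: B1 = {2, 3, 4, 6}  B2 = {2, 4, 5, 6}  B3 = {0, 4, 5, 6}  B4 = {1, 2, 4, 6}
Tree: B1–B2, B2–B3, B1–B4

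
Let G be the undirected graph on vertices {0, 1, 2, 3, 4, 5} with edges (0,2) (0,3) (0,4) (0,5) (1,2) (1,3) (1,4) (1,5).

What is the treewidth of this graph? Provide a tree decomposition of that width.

The largest bag has 3 vertices, giving width 2; this decomposition certifies tw(G) ≤ 2. The edges 4–0–3–1–4 form a cycle, so G is not a tree and its treewidth is at least 2. Hence tw(G) = 2 exactly.

Treewidth 2.
One optimal decomposition is:
Bags: B1 = {0, 1, 4}  B2 = {0, 1, 3}  B3 = {0, 1, 2}  B4 = {0, 1, 5}
Tree: B1–B2, B2–B3, B3–B4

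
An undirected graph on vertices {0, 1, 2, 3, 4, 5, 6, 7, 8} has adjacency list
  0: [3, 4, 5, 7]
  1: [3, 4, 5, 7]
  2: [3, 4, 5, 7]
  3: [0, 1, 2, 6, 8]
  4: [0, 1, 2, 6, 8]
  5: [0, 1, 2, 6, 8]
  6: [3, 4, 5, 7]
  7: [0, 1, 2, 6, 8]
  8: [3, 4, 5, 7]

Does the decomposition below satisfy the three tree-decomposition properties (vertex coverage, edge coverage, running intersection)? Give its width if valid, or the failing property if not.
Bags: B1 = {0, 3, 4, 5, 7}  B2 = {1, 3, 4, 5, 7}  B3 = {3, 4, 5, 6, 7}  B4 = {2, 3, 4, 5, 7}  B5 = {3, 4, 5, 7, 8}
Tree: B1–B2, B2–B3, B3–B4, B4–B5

Every vertex of G appears in some bag (union = {0, 1, 2, 3, 4, 5, 6, 7, 8}); every edge is covered by a bag; and for each vertex v the set of bags containing v is connected in the bag tree. The decomposition is therefore valid. The largest bag has 5 vertices, so the width is 4.

Yes; width 4.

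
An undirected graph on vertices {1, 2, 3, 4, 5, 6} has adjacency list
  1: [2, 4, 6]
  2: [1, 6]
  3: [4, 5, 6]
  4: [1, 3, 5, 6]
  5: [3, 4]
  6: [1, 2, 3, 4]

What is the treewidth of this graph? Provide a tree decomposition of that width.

Every bag has size at most 3, so the width is 3 − 1 = 2 and tw(G) ≤ 2. Conversely, {1, 2, 6} is a clique of size 3, and the vertices of any clique must share a bag in every tree decomposition; so some bag has ≥ 3 vertices and tw(G) ≥ 2. Hence tw(G) = 2 exactly.

Treewidth 2.
One optimal decomposition is:
Bags: B1 = {1, 2, 6}  B2 = {1, 4, 6}  B3 = {3, 4, 6}  B4 = {3, 4, 5}
Tree: B1–B2, B2–B3, B3–B4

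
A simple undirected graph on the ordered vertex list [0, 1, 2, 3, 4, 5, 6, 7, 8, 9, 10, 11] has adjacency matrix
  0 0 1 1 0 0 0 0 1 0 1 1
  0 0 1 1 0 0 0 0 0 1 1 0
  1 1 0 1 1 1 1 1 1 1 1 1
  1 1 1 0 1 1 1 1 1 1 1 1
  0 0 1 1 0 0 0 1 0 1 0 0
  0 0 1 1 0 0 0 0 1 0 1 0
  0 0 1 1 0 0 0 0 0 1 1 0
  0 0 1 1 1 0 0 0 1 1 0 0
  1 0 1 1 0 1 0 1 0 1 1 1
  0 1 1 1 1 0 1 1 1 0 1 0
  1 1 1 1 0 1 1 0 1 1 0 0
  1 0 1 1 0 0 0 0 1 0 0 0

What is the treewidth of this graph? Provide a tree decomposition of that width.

Treewidth 4.
Bags: B1 = {2, 3, 8, 9, 10}  B2 = {2, 3, 7, 8, 9}  B3 = {2, 3, 4, 7, 9}  B4 = {0, 2, 3, 8, 10}  B5 = {2, 3, 6, 9, 10}  B6 = {1, 2, 3, 9, 10}  B7 = {2, 3, 5, 8, 10}  B8 = {0, 2, 3, 8, 11}
Tree: B1–B2, B2–B3, B1–B4, B1–B5, B5–B6, B4–B7, B4–B8

Every bag has size at most 5, so the width is 5 − 1 = 4 and tw(G) ≤ 4. On the other hand G contains the 5-clique {0, 2, 3, 8, 10}. A clique must lie in a single bag of any decomposition, so no decomposition can have width below 4. The upper and lower bounds meet at 4, so that is the treewidth.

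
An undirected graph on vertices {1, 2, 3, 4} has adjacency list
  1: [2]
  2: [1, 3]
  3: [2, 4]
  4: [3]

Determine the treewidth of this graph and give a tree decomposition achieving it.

Each bag holds 2 vertices, so the decomposition has width 1, which upper-bounds the treewidth. G has an edge, so its treewidth is at least 1. Hence tw(G) = 1 exactly.

Treewidth 1.
One such decomposition:
Bags: B1 = {3, 4}  B2 = {2, 3}  B3 = {1, 2}
Tree: B1–B2, B2–B3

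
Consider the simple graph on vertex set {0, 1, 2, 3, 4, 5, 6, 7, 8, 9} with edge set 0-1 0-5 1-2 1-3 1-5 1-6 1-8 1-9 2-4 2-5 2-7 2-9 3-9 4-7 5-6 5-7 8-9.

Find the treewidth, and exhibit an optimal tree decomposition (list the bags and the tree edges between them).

Each bag holds 3 vertices, so the decomposition has width 2, which upper-bounds the treewidth. For the lower bound, the 3 vertices {1, 8, 9} are pairwise adjacent, and any tree decomposition puts a clique entirely inside one bag — forcing width ≥ 2. Hence tw(G) = 2 exactly.

Treewidth 2.
One such decomposition:
Bags: B1 = {1, 2, 5}  B2 = {1, 5, 6}  B3 = {1, 2, 9}  B4 = {2, 5, 7}  B5 = {2, 4, 7}  B6 = {1, 8, 9}  B7 = {0, 1, 5}  B8 = {1, 3, 9}
Tree: B1–B2, B1–B3, B1–B4, B4–B5, B3–B6, B1–B7, B6–B8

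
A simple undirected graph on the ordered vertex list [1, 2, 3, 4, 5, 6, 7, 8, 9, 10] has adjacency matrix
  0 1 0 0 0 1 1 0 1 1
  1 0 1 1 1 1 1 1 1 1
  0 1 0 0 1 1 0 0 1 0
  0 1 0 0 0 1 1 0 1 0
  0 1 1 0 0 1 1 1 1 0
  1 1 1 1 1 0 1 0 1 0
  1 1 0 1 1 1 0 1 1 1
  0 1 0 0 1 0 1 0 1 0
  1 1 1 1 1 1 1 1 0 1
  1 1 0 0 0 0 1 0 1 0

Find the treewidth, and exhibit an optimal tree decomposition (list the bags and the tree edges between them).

The largest bag has 5 vertices, giving width 4; this decomposition certifies tw(G) ≤ 4. On the other hand G contains the 5-clique {2, 3, 5, 6, 9}. A clique must lie in a single bag of any decomposition, so no decomposition can have width below 4. The upper and lower bounds meet at 4, so that is the treewidth.

Treewidth 4.
One optimal decomposition is:
Bags: B1 = {2, 3, 5, 6, 9}  B2 = {2, 5, 6, 7, 9}  B3 = {2, 4, 6, 7, 9}  B4 = {2, 5, 7, 8, 9}  B5 = {1, 2, 6, 7, 9}  B6 = {1, 2, 7, 9, 10}
Tree: B1–B2, B2–B3, B2–B4, B3–B5, B5–B6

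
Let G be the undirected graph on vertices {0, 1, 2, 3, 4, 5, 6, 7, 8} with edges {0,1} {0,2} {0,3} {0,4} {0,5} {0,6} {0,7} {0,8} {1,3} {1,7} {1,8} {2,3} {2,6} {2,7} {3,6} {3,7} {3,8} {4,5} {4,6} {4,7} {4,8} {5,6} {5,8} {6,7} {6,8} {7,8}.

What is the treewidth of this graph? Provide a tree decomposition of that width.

Treewidth 4.
Bags: B1 = {0, 2, 3, 6, 7}  B2 = {0, 3, 6, 7, 8}  B3 = {0, 1, 3, 7, 8}  B4 = {0, 4, 6, 7, 8}  B5 = {0, 4, 5, 6, 8}
Tree: B1–B2, B2–B3, B2–B4, B4–B5

The largest bag has 5 vertices, giving width 4; this decomposition certifies tw(G) ≤ 4. On the other hand G contains the 5-clique {0, 1, 3, 7, 8}. A clique must lie in a single bag of any decomposition, so no decomposition can have width below 4. Combining the bounds, tw(G) = 4.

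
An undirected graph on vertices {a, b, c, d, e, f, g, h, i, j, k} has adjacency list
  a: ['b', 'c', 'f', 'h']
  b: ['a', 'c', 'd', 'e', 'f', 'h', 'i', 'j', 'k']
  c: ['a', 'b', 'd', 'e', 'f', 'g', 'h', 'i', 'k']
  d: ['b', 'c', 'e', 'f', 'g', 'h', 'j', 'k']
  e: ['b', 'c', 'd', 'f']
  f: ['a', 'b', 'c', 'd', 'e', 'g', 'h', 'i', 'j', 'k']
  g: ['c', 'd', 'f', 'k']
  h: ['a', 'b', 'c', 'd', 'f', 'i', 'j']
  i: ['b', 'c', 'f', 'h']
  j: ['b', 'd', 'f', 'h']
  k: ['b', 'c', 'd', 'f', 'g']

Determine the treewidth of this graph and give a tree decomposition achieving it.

Treewidth 4.
Bags: B1 = {b, c, d, f, k}  B2 = {b, c, d, f, h}  B3 = {b, c, d, e, f}  B4 = {b, c, f, h, i}  B5 = {c, d, f, g, k}  B6 = {a, b, c, f, h}  B7 = {b, d, f, h, j}
Tree: B1–B2, B1–B3, B2–B4, B1–B5, B4–B6, B2–B7

Each bag holds 5 vertices, so the decomposition has width 4, which upper-bounds the treewidth. On the other hand G contains the 5-clique {c, d, f, g, k}. A clique must lie in a single bag of any decomposition, so no decomposition can have width below 4. Therefore the treewidth is 4.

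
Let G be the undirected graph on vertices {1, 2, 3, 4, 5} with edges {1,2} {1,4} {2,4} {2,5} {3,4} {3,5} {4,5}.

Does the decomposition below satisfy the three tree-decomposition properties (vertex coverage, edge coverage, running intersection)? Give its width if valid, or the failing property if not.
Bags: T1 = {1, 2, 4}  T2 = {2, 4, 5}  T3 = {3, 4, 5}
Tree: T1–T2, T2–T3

Yes; width 2.

Checking the three conditions: (i) the bags cover all of {1, 2, 3, 4, 5}; (ii) for each edge, some bag contains both endpoints; (iii) the bags containing any fixed vertex form a subtree. All hold, so the decomposition is valid with width 3 − 1 = 2.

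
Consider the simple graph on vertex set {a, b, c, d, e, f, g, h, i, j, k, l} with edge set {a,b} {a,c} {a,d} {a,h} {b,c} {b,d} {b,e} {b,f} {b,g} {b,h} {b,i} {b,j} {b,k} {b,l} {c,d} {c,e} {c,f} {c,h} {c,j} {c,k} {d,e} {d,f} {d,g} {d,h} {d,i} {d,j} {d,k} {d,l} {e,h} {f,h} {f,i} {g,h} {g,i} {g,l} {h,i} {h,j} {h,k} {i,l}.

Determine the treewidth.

4

A width-4 tree decomposition is:
Bags: B1 = {b, c, d, h, j}  B2 = {b, c, d, f, h}  B3 = {b, d, f, h, i}  B4 = {b, d, g, h, i}  B5 = {b, c, d, e, h}  B6 = {b, c, d, h, k}  B7 = {b, d, g, i, l}  B8 = {a, b, c, d, h}
Tree: B1–B2, B2–B3, B3–B4, B1–B5, B1–B6, B4–B7, B1–B8
Each bag holds 5 vertices, so the decomposition has width 4, which upper-bounds the treewidth. On the other hand G contains the 5-clique {b, d, g, h, i}. A clique must lie in a single bag of any decomposition, so no decomposition can have width below 4. Hence tw(G) = 4 exactly.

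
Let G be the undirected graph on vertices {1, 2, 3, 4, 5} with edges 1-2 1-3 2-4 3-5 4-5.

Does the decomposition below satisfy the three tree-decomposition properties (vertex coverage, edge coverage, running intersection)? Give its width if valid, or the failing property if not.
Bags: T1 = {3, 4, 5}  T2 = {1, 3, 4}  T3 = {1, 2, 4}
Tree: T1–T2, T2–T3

Yes; width 2.

Every vertex of G appears in some bag (union = {1, 2, 3, 4, 5}); every edge is covered by a bag; and for each vertex v the set of bags containing v is connected in the bag tree. The decomposition is therefore valid. The largest bag has 3 vertices, so the width is 2.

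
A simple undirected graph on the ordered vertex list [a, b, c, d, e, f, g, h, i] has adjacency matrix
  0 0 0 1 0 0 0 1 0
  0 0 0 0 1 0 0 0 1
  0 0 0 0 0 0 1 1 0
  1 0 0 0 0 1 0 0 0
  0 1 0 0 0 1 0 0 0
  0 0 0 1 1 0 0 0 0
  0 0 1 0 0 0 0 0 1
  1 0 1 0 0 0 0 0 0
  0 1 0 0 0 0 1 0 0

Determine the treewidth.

2

A width-2 tree decomposition is:
Bags: B1 = {b, e, i}  B2 = {e, g, i}  B3 = {c, e, g}  B4 = {c, e, h}  B5 = {a, e, h}  B6 = {a, d, e}  B7 = {d, e, f}
Tree: B1–B2, B2–B3, B3–B4, B4–B5, B5–B6, B6–B7
The largest bag has 3 vertices, giving width 2; this decomposition certifies tw(G) ≤ 2. For the lower bound, G contains the cycle e–b–i–g–c–h–a–d–f–e, so G is not a forest; only forests have treewidth ≤ 1, hence tw(G) ≥ 2. Combining the bounds, tw(G) = 2.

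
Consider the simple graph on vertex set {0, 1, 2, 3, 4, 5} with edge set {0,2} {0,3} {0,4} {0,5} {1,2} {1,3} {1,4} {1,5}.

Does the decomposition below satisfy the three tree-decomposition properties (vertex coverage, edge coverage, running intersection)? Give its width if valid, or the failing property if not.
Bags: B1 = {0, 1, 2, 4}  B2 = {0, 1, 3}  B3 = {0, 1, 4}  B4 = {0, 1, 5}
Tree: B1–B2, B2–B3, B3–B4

No — bags containing vertex 4 are not connected in the tree.

A tree decomposition must satisfy three properties: every vertex lies in some bag; for every edge, both endpoints lie together in some bag; and for every vertex, the bags containing it form a connected subtree. Here bags containing vertex 4 are not connected in the tree, so the decomposition is invalid.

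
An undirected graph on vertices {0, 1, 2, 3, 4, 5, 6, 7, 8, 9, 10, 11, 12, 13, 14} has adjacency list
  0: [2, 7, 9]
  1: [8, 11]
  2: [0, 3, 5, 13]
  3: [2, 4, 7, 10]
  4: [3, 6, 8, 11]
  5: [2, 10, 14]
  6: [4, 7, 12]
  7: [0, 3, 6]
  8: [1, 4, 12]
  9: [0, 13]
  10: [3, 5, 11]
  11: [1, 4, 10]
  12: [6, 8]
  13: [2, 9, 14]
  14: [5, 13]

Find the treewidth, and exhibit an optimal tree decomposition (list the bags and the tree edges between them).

Treewidth 3.
Bags: B1 = {1, 8, 11, 12}  B2 = {4, 8, 11, 12}  B3 = {4, 6, 11, 12}  B4 = {4, 6, 10, 11}  B5 = {3, 4, 6, 10}  B6 = {3, 6, 7, 10}  B7 = {3, 5, 7, 10}  B8 = {2, 3, 5, 7}  B9 = {0, 2, 5, 7}  B10 = {0, 2, 5, 14}  B11 = {0, 2, 13, 14}  B12 = {0, 9, 13, 14}
Tree: B1–B2, B2–B3, B3–B4, B4–B5, B5–B6, B6–B7, B7–B8, B8–B9, B9–B10, B10–B11, B11–B12

Each bag holds 4 vertices, so the decomposition has width 3, which upper-bounds the treewidth. For the lower bound: the 4 vertex sets {1,8,12}, {11}, {4}, {3,6,7,10} are disjoint, each induces a connected subgraph, and every pair is joined by at least one edge of G. Contracting each set to a single vertex therefore yields K_{4} as a minor, and since treewidth is minor-monotone, tw(G) ≥ tw(K_{4}) = 3. Therefore the treewidth is 3.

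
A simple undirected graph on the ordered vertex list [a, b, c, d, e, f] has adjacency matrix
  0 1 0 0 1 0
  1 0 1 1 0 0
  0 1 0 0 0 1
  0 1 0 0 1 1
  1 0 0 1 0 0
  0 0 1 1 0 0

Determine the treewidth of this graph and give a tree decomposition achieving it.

Treewidth 2.
One optimal decomposition is:
Bags: B1 = {b, c, f}  B2 = {b, d, f}  B3 = {a, b, d}  B4 = {a, d, e}
Tree: B1–B2, B2–B3, B3–B4

Each bag holds 3 vertices, so the decomposition has width 2, which upper-bounds the treewidth. Since c–f–d–b–c is a cycle in G, G is not acyclic. Forests are exactly the graphs of treewidth ≤ 1, so tw(G) ≥ 2. Therefore the treewidth is 2.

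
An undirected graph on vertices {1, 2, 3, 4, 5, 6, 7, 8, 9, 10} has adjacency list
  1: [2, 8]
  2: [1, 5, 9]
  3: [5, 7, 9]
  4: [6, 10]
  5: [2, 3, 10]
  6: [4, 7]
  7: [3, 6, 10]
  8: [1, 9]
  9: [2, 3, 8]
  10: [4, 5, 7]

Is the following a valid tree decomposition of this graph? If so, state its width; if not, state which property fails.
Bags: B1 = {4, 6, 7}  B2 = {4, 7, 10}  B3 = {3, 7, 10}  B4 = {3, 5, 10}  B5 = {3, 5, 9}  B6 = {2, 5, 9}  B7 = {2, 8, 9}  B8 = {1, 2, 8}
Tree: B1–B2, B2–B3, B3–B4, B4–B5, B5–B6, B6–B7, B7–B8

Yes; width 2.

Every vertex of G appears in some bag (union = {1, 2, 3, 4, 5, 6, 7, 8, 9, 10}); every edge is covered by a bag; and for each vertex v the set of bags containing v is connected in the bag tree. The decomposition is therefore valid. The largest bag has 3 vertices, so the width is 2.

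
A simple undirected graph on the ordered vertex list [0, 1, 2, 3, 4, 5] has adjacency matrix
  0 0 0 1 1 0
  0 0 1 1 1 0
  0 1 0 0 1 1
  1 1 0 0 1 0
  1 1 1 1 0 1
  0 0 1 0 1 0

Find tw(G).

A width-2 tree decomposition is:
Bags: B1 = {2, 4, 5}  B2 = {1, 2, 4}  B3 = {1, 3, 4}  B4 = {0, 3, 4}
Tree: B1–B2, B2–B3, B3–B4
Every bag has size at most 3, so the width is 3 − 1 = 2 and tw(G) ≤ 2. On the other hand G contains the 3-clique {0, 3, 4}. A clique must lie in a single bag of any decomposition, so no decomposition can have width below 2. Combining the bounds, tw(G) = 2.

2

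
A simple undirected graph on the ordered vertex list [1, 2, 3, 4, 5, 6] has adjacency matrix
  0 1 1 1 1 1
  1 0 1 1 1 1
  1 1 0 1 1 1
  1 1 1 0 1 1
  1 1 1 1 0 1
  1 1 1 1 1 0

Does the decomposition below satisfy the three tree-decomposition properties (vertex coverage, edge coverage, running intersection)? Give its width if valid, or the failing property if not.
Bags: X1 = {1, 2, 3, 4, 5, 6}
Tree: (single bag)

Yes; width 5.

Vertex coverage: the bags together contain {1, 2, 3, 4, 5, 6}, the full vertex set. Edge coverage: each edge of G has both endpoints in at least one bag. Running intersection: for every vertex, the bags containing it form a connected subtree. All three properties hold, so this is a valid tree decomposition of width max|bag| − 1 = 5, and hence tw(G) ≤ 5.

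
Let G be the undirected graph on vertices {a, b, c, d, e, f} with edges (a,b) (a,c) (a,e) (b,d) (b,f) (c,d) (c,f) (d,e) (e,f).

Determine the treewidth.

A width-3 tree decomposition is:
Bags: B1 = {b, c, d, e}  B2 = {a, b, c, e}  B3 = {b, c, e, f}
Tree: B1–B2, B2–B3
Every bag has size at most 4, so the width is 4 − 1 = 3 and tw(G) ≤ 3. For the lower bound: the 4 vertex sets {b,d}, {a,e}, {c}, {f} are disjoint, each induces a connected subgraph, and every pair is joined by at least one edge of G. Contracting each set to a single vertex therefore yields K_{4} as a minor, and since treewidth is minor-monotone, tw(G) ≥ tw(K_{4}) = 3. Combining the bounds, tw(G) = 3.

3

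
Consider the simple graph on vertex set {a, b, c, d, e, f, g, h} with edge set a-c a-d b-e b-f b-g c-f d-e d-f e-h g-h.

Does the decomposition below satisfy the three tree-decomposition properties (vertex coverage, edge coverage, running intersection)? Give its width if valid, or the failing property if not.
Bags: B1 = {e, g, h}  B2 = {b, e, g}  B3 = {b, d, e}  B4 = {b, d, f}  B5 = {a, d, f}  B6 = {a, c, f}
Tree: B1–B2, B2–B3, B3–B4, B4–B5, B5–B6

Yes; width 2.

Every vertex of G appears in some bag (union = {a, b, c, d, e, f, g, h}); every edge is covered by a bag; and for each vertex v the set of bags containing v is connected in the bag tree. The decomposition is therefore valid. The largest bag has 3 vertices, so the width is 2.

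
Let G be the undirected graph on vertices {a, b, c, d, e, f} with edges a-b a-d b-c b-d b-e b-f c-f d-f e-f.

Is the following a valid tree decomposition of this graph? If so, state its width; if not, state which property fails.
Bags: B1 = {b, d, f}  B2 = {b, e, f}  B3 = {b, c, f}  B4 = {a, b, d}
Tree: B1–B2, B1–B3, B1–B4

Yes; width 2.

Vertex coverage: the bags together contain {a, b, c, d, e, f}, the full vertex set. Edge coverage: each edge of G has both endpoints in at least one bag. Running intersection: for every vertex, the bags containing it form a connected subtree. All three properties hold, so this is a valid tree decomposition of width max|bag| − 1 = 2, and hence tw(G) ≤ 2.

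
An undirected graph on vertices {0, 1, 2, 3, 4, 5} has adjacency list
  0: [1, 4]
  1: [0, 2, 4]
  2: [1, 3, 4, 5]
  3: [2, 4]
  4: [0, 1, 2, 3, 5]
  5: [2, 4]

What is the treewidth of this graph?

2

A width-2 tree decomposition is:
Bags: B1 = {0, 1, 4}  B2 = {1, 2, 4}  B3 = {2, 3, 4}  B4 = {2, 4, 5}
Tree: B1–B2, B2–B3, B2–B4
Every bag has size at most 3, so the width is 3 − 1 = 2 and tw(G) ≤ 2. On the other hand G contains the 3-clique {0, 1, 4}. A clique must lie in a single bag of any decomposition, so no decomposition can have width below 2. The upper and lower bounds meet at 2, so that is the treewidth.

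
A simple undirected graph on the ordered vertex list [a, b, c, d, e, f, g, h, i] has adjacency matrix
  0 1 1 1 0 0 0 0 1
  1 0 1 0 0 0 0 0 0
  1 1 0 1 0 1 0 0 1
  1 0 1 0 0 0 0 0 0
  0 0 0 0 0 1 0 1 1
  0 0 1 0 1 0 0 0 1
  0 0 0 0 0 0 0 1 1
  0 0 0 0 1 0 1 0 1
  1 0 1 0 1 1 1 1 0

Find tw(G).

2

A width-2 tree decomposition is:
Bags: B1 = {c, f, i}  B2 = {a, c, i}  B3 = {a, b, c}  B4 = {e, f, i}  B5 = {e, h, i}  B6 = {a, c, d}  B7 = {g, h, i}
Tree: B1–B2, B2–B3, B1–B4, B4–B5, B3–B6, B5–B7
The largest bag has 3 vertices, giving width 2; this decomposition certifies tw(G) ≤ 2. Conversely, {a, c, d} is a clique of size 3, and the vertices of any clique must share a bag in every tree decomposition; so some bag has ≥ 3 vertices and tw(G) ≥ 2. Hence tw(G) = 2 exactly.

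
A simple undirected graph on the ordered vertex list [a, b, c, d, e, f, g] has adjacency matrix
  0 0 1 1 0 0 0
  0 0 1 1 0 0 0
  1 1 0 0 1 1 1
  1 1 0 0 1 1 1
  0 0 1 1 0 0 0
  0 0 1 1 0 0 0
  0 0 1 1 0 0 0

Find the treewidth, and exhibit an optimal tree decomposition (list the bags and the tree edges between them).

Treewidth 2.
One such decomposition:
Bags: B1 = {c, d, e}  B2 = {a, c, d}  B3 = {c, d, f}  B4 = {c, d, g}  B5 = {b, c, d}
Tree: B1–B2, B2–B3, B3–B4, B4–B5

Each bag holds 3 vertices, so the decomposition has width 2, which upper-bounds the treewidth. The edges c–e–d–a–c form a cycle, so G is not a tree and its treewidth is at least 2. Therefore the treewidth is 2.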